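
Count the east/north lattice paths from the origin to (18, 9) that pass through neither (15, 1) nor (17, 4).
Number of paths = 4649235

Inclusion–exclusion. Total paths: C(27, 18) = 4686825. Through P₁: C(16, 15)·C(11, 3) = 2640. Through P₂: C(21, 17)·C(6, 1) = 35910. Since P₁ is strictly southwest of P₂, a monotone path through both must visit P₁ then P₂; paths through both = C(16, 15)·C(5, 2)·C(6, 1) = 960. Avoid both = 4686825 − 2640 − 35910 + 960 = 4649235.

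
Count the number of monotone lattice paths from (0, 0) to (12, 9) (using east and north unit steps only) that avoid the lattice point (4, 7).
Number of paths = 279080

Total paths from (0, 0) to (12, 9): C(21, 12) = 293930. Paths through (4, 7): (paths (0, 0) → (4, 7)) × (paths (4, 7) → (12, 9)) = C(11, 4) · C(10, 8) = 330 · 45 = 14850. Avoidance count = 293930 − 14850 = 279080.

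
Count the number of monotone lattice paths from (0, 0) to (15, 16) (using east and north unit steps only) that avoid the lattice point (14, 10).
Number of paths = 286811403

Total paths from (0, 0) to (15, 16): C(31, 15) = 300540195. Paths through (14, 10): (paths (0, 0) → (14, 10)) × (paths (14, 10) → (15, 16)) = C(24, 14) · C(7, 1) = 1961256 · 7 = 13728792. Avoidance count = 300540195 − 13728792 = 286811403.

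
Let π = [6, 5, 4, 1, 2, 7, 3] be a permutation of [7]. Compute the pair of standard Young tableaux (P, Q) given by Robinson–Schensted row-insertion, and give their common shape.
P = [1, 2, 3] / [4, 7] / [5] / [6];  Q = [1, 5, 6] / [2, 7] / [3] / [4];  common shape = (3, 2, 1, 1)

Row-insert the values π_1, π_2, … into P one at a time, bumping the leftmost entry strictly greater than the inserted value down to the next row. The recording tableau Q records, in position (i, j), the step at which that cell was added to P.
  Insert 6 (step 1): P = [6];  Q = [1]
  Insert 5 (step 2): P = [5] / [6];  Q = [1] / [2]
  Insert 4 (step 3): P = [4] / [5] / [6];  Q = [1] / [2] / [3]
  Insert 1 (step 4): P = [1] / [4] / [5] / [6];  Q = [1] / [2] / [3] / [4]
  Insert 2 (step 5): P = [1, 2] / [4] / [5] / [6];  Q = [1, 5] / [2] / [3] / [4]
  Insert 7 (step 6): P = [1, 2, 7] / [4] / [5] / [6];  Q = [1, 5, 6] / [2] / [3] / [4]
  Insert 3 (step 7): P = [1, 2, 3] / [4, 7] / [5] / [6];  Q = [1, 5, 6] / [2, 7] / [3] / [4]
Final shape: (3, 2, 1, 1).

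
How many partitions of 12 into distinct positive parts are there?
q(12) = 15

List partitions of 12 into distinct parts: 12, 11+1, 10+2, 9+3, 9+2+1, 8+4, 8+3+1, 7+5, 7+4+1, 7+3+2, 6+5+1, 6+4+2, 6+3+2+1, 5+4+3, 5+4+2+1. There are q(12) = 15. (Euler: this equals the number of odd-part partitions of 12.)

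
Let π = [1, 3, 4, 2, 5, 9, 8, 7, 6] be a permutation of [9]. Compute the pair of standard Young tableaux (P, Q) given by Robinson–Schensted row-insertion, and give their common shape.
P = [1, 2, 4, 5, 6] / [3, 7] / [8] / [9];  Q = [1, 2, 3, 5, 6] / [4, 7] / [8] / [9];  common shape = (5, 2, 1, 1)

Row-insert the values π_1, π_2, … into P one at a time, bumping the leftmost entry strictly greater than the inserted value down to the next row. The recording tableau Q records, in position (i, j), the step at which that cell was added to P.
  Insert 1 (step 1): P = [1];  Q = [1]
  Insert 3 (step 2): P = [1, 3];  Q = [1, 2]
  Insert 4 (step 3): P = [1, 3, 4];  Q = [1, 2, 3]
  Insert 2 (step 4): P = [1, 2, 4] / [3];  Q = [1, 2, 3] / [4]
  Insert 5 (step 5): P = [1, 2, 4, 5] / [3];  Q = [1, 2, 3, 5] / [4]
  Insert 9 (step 6): P = [1, 2, 4, 5, 9] / [3];  Q = [1, 2, 3, 5, 6] / [4]
  Insert 8 (step 7): P = [1, 2, 4, 5, 8] / [3, 9];  Q = [1, 2, 3, 5, 6] / [4, 7]
  Insert 7 (step 8): P = [1, 2, 4, 5, 7] / [3, 8] / [9];  Q = [1, 2, 3, 5, 6] / [4, 7] / [8]
  Insert 6 (step 9): P = [1, 2, 4, 5, 6] / [3, 7] / [8] / [9];  Q = [1, 2, 3, 5, 6] / [4, 7] / [8] / [9]
Final shape: (5, 2, 1, 1).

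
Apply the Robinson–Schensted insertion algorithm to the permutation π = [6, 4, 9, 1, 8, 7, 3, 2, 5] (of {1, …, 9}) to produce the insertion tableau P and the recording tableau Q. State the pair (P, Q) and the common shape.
P = [1, 2, 5] / [3, 7] / [4, 8] / [6] / [9];  Q = [1, 3, 9] / [2, 5] / [4, 6] / [7] / [8];  common shape = (3, 2, 2, 1, 1)

Row-insert the values π_1, π_2, … into P one at a time, bumping the leftmost entry strictly greater than the inserted value down to the next row. The recording tableau Q records, in position (i, j), the step at which that cell was added to P.
  Insert 6 (step 1): P = [6];  Q = [1]
  Insert 4 (step 2): P = [4] / [6];  Q = [1] / [2]
  Insert 9 (step 3): P = [4, 9] / [6];  Q = [1, 3] / [2]
  Insert 1 (step 4): P = [1, 9] / [4] / [6];  Q = [1, 3] / [2] / [4]
  Insert 8 (step 5): P = [1, 8] / [4, 9] / [6];  Q = [1, 3] / [2, 5] / [4]
  Insert 7 (step 6): P = [1, 7] / [4, 8] / [6, 9];  Q = [1, 3] / [2, 5] / [4, 6]
  Insert 3 (step 7): P = [1, 3] / [4, 7] / [6, 8] / [9];  Q = [1, 3] / [2, 5] / [4, 6] / [7]
  Insert 2 (step 8): P = [1, 2] / [3, 7] / [4, 8] / [6] / [9];  Q = [1, 3] / [2, 5] / [4, 6] / [7] / [8]
  Insert 5 (step 9): P = [1, 2, 5] / [3, 7] / [4, 8] / [6] / [9];  Q = [1, 3, 9] / [2, 5] / [4, 6] / [7] / [8]
Final shape: (3, 2, 2, 1, 1).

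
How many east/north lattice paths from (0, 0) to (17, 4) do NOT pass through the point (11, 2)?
Number of paths = 3801

Total paths from (0, 0) to (17, 4): C(21, 17) = 5985. Paths through (11, 2): (paths (0, 0) → (11, 2)) × (paths (11, 2) → (17, 4)) = C(13, 11) · C(8, 6) = 78 · 28 = 2184. Avoidance count = 5985 − 2184 = 3801.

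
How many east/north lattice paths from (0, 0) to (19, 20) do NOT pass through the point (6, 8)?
Number of paths = 53306763510

Total paths from (0, 0) to (19, 20): C(39, 19) = 68923264410. Paths through (6, 8): (paths (0, 0) → (6, 8)) × (paths (6, 8) → (19, 20)) = C(14, 6) · C(25, 13) = 3003 · 5200300 = 15616500900. Avoidance count = 68923264410 − 15616500900 = 53306763510.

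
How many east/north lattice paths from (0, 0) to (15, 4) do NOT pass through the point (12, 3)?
Number of paths = 2056

Total paths from (0, 0) to (15, 4): C(19, 15) = 3876. Paths through (12, 3): (paths (0, 0) → (12, 3)) × (paths (12, 3) → (15, 4)) = C(15, 12) · C(4, 3) = 455 · 4 = 1820. Avoidance count = 3876 − 1820 = 2056.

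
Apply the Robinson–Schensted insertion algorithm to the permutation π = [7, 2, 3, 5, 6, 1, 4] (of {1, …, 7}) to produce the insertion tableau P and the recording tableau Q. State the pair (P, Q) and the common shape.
P = [1, 3, 4, 6] / [2, 5] / [7];  Q = [1, 3, 4, 5] / [2, 7] / [6];  common shape = (4, 2, 1)

Row-insert the values π_1, π_2, … into P one at a time, bumping the leftmost entry strictly greater than the inserted value down to the next row. The recording tableau Q records, in position (i, j), the step at which that cell was added to P.
  Insert 7 (step 1): P = [7];  Q = [1]
  Insert 2 (step 2): P = [2] / [7];  Q = [1] / [2]
  Insert 3 (step 3): P = [2, 3] / [7];  Q = [1, 3] / [2]
  Insert 5 (step 4): P = [2, 3, 5] / [7];  Q = [1, 3, 4] / [2]
  Insert 6 (step 5): P = [2, 3, 5, 6] / [7];  Q = [1, 3, 4, 5] / [2]
  Insert 1 (step 6): P = [1, 3, 5, 6] / [2] / [7];  Q = [1, 3, 4, 5] / [2] / [6]
  Insert 4 (step 7): P = [1, 3, 4, 6] / [2, 5] / [7];  Q = [1, 3, 4, 5] / [2, 7] / [6]
Final shape: (4, 2, 1).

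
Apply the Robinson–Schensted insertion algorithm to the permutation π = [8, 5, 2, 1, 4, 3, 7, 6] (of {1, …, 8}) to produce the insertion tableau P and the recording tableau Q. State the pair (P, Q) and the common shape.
P = [1, 3, 6] / [2, 4, 7] / [5] / [8];  Q = [1, 5, 7] / [2, 6, 8] / [3] / [4];  common shape = (3, 3, 1, 1)

Row-insert the values π_1, π_2, … into P one at a time, bumping the leftmost entry strictly greater than the inserted value down to the next row. The recording tableau Q records, in position (i, j), the step at which that cell was added to P.
  Insert 8 (step 1): P = [8];  Q = [1]
  Insert 5 (step 2): P = [5] / [8];  Q = [1] / [2]
  Insert 2 (step 3): P = [2] / [5] / [8];  Q = [1] / [2] / [3]
  Insert 1 (step 4): P = [1] / [2] / [5] / [8];  Q = [1] / [2] / [3] / [4]
  Insert 4 (step 5): P = [1, 4] / [2] / [5] / [8];  Q = [1, 5] / [2] / [3] / [4]
  Insert 3 (step 6): P = [1, 3] / [2, 4] / [5] / [8];  Q = [1, 5] / [2, 6] / [3] / [4]
  Insert 7 (step 7): P = [1, 3, 7] / [2, 4] / [5] / [8];  Q = [1, 5, 7] / [2, 6] / [3] / [4]
  Insert 6 (step 8): P = [1, 3, 6] / [2, 4, 7] / [5] / [8];  Q = [1, 5, 7] / [2, 6, 8] / [3] / [4]
Final shape: (3, 3, 1, 1).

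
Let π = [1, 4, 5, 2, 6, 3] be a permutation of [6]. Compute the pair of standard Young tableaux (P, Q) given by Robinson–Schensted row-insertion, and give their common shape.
P = [1, 2, 3, 6] / [4, 5];  Q = [1, 2, 3, 5] / [4, 6];  common shape = (4, 2)

Row-insert the values π_1, π_2, … into P one at a time, bumping the leftmost entry strictly greater than the inserted value down to the next row. The recording tableau Q records, in position (i, j), the step at which that cell was added to P.
  Insert 1 (step 1): P = [1];  Q = [1]
  Insert 4 (step 2): P = [1, 4];  Q = [1, 2]
  Insert 5 (step 3): P = [1, 4, 5];  Q = [1, 2, 3]
  Insert 2 (step 4): P = [1, 2, 5] / [4];  Q = [1, 2, 3] / [4]
  Insert 6 (step 5): P = [1, 2, 5, 6] / [4];  Q = [1, 2, 3, 5] / [4]
  Insert 3 (step 6): P = [1, 2, 3, 6] / [4, 5];  Q = [1, 2, 3, 5] / [4, 6]
Final shape: (4, 2).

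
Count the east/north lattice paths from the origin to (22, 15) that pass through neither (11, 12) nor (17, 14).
Number of paths = 7508097322

Inclusion–exclusion. Total paths: C(37, 22) = 9364199760. Through P₁: C(23, 11)·C(14, 11) = 492156392. Through P₂: C(31, 17)·C(6, 5) = 1591095150. Since P₁ is strictly southwest of P₂, a monotone path through both must visit P₁ then P₂; paths through both = C(23, 11)·C(8, 6)·C(6, 5) = 227149104. Avoid both = 9364199760 − 492156392 − 1591095150 + 227149104 = 7508097322.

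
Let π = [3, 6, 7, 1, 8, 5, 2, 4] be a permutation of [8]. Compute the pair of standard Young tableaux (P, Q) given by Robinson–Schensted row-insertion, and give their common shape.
P = [1, 2, 4, 8] / [3, 5, 7] / [6];  Q = [1, 2, 3, 5] / [4, 6, 8] / [7];  common shape = (4, 3, 1)

Row-insert the values π_1, π_2, … into P one at a time, bumping the leftmost entry strictly greater than the inserted value down to the next row. The recording tableau Q records, in position (i, j), the step at which that cell was added to P.
  Insert 3 (step 1): P = [3];  Q = [1]
  Insert 6 (step 2): P = [3, 6];  Q = [1, 2]
  Insert 7 (step 3): P = [3, 6, 7];  Q = [1, 2, 3]
  Insert 1 (step 4): P = [1, 6, 7] / [3];  Q = [1, 2, 3] / [4]
  Insert 8 (step 5): P = [1, 6, 7, 8] / [3];  Q = [1, 2, 3, 5] / [4]
  Insert 5 (step 6): P = [1, 5, 7, 8] / [3, 6];  Q = [1, 2, 3, 5] / [4, 6]
  Insert 2 (step 7): P = [1, 2, 7, 8] / [3, 5] / [6];  Q = [1, 2, 3, 5] / [4, 6] / [7]
  Insert 4 (step 8): P = [1, 2, 4, 8] / [3, 5, 7] / [6];  Q = [1, 2, 3, 5] / [4, 6, 8] / [7]
Final shape: (4, 3, 1).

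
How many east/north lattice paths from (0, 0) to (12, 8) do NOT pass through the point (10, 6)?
Number of paths = 77922

Total paths from (0, 0) to (12, 8): C(20, 12) = 125970. Paths through (10, 6): (paths (0, 0) → (10, 6)) × (paths (10, 6) → (12, 8)) = C(16, 10) · C(4, 2) = 8008 · 6 = 48048. Avoidance count = 125970 − 48048 = 77922.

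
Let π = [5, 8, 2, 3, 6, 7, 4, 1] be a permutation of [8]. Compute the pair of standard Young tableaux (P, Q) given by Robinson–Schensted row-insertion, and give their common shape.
P = [1, 3, 4, 7] / [2, 6] / [5] / [8];  Q = [1, 2, 5, 6] / [3, 4] / [7] / [8];  common shape = (4, 2, 1, 1)

Row-insert the values π_1, π_2, … into P one at a time, bumping the leftmost entry strictly greater than the inserted value down to the next row. The recording tableau Q records, in position (i, j), the step at which that cell was added to P.
  Insert 5 (step 1): P = [5];  Q = [1]
  Insert 8 (step 2): P = [5, 8];  Q = [1, 2]
  Insert 2 (step 3): P = [2, 8] / [5];  Q = [1, 2] / [3]
  Insert 3 (step 4): P = [2, 3] / [5, 8];  Q = [1, 2] / [3, 4]
  Insert 6 (step 5): P = [2, 3, 6] / [5, 8];  Q = [1, 2, 5] / [3, 4]
  Insert 7 (step 6): P = [2, 3, 6, 7] / [5, 8];  Q = [1, 2, 5, 6] / [3, 4]
  Insert 4 (step 7): P = [2, 3, 4, 7] / [5, 6] / [8];  Q = [1, 2, 5, 6] / [3, 4] / [7]
  Insert 1 (step 8): P = [1, 3, 4, 7] / [2, 6] / [5] / [8];  Q = [1, 2, 5, 6] / [3, 4] / [7] / [8]
Final shape: (4, 2, 1, 1).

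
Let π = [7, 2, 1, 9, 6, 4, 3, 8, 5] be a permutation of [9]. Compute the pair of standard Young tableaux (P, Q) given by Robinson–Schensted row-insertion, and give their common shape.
P = [1, 3, 5] / [2, 4, 8] / [6, 9] / [7];  Q = [1, 4, 8] / [2, 5, 9] / [3, 6] / [7];  common shape = (3, 3, 2, 1)

Row-insert the values π_1, π_2, … into P one at a time, bumping the leftmost entry strictly greater than the inserted value down to the next row. The recording tableau Q records, in position (i, j), the step at which that cell was added to P.
  Insert 7 (step 1): P = [7];  Q = [1]
  Insert 2 (step 2): P = [2] / [7];  Q = [1] / [2]
  Insert 1 (step 3): P = [1] / [2] / [7];  Q = [1] / [2] / [3]
  Insert 9 (step 4): P = [1, 9] / [2] / [7];  Q = [1, 4] / [2] / [3]
  Insert 6 (step 5): P = [1, 6] / [2, 9] / [7];  Q = [1, 4] / [2, 5] / [3]
  Insert 4 (step 6): P = [1, 4] / [2, 6] / [7, 9];  Q = [1, 4] / [2, 5] / [3, 6]
  Insert 3 (step 7): P = [1, 3] / [2, 4] / [6, 9] / [7];  Q = [1, 4] / [2, 5] / [3, 6] / [7]
  Insert 8 (step 8): P = [1, 3, 8] / [2, 4] / [6, 9] / [7];  Q = [1, 4, 8] / [2, 5] / [3, 6] / [7]
  Insert 5 (step 9): P = [1, 3, 5] / [2, 4, 8] / [6, 9] / [7];  Q = [1, 4, 8] / [2, 5, 9] / [3, 6] / [7]
Final shape: (3, 3, 2, 1).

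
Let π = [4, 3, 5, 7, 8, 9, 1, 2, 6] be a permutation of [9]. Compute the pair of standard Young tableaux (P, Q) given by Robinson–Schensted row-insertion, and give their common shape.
P = [1, 2, 6, 8, 9] / [3, 5, 7] / [4];  Q = [1, 3, 4, 5, 6] / [2, 8, 9] / [7];  common shape = (5, 3, 1)

Row-insert the values π_1, π_2, … into P one at a time, bumping the leftmost entry strictly greater than the inserted value down to the next row. The recording tableau Q records, in position (i, j), the step at which that cell was added to P.
  Insert 4 (step 1): P = [4];  Q = [1]
  Insert 3 (step 2): P = [3] / [4];  Q = [1] / [2]
  Insert 5 (step 3): P = [3, 5] / [4];  Q = [1, 3] / [2]
  Insert 7 (step 4): P = [3, 5, 7] / [4];  Q = [1, 3, 4] / [2]
  Insert 8 (step 5): P = [3, 5, 7, 8] / [4];  Q = [1, 3, 4, 5] / [2]
  Insert 9 (step 6): P = [3, 5, 7, 8, 9] / [4];  Q = [1, 3, 4, 5, 6] / [2]
  Insert 1 (step 7): P = [1, 5, 7, 8, 9] / [3] / [4];  Q = [1, 3, 4, 5, 6] / [2] / [7]
  Insert 2 (step 8): P = [1, 2, 7, 8, 9] / [3, 5] / [4];  Q = [1, 3, 4, 5, 6] / [2, 8] / [7]
  Insert 6 (step 9): P = [1, 2, 6, 8, 9] / [3, 5, 7] / [4];  Q = [1, 3, 4, 5, 6] / [2, 8, 9] / [7]
Final shape: (5, 3, 1).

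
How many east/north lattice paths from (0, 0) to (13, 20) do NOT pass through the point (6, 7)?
Number of paths = 440142120

Total paths from (0, 0) to (13, 20): C(33, 13) = 573166440. Paths through (6, 7): (paths (0, 0) → (6, 7)) × (paths (6, 7) → (13, 20)) = C(13, 6) · C(20, 7) = 1716 · 77520 = 133024320. Avoidance count = 573166440 − 133024320 = 440142120.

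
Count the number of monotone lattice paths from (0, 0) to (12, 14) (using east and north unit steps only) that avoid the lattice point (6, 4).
Number of paths = 7976020

Total paths from (0, 0) to (12, 14): C(26, 12) = 9657700. Paths through (6, 4): (paths (0, 0) → (6, 4)) × (paths (6, 4) → (12, 14)) = C(10, 6) · C(16, 6) = 210 · 8008 = 1681680. Avoidance count = 9657700 − 1681680 = 7976020.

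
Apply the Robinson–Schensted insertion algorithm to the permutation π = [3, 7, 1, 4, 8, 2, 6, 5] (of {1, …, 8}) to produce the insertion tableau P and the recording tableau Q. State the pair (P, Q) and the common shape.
P = [1, 2, 5] / [3, 4, 6] / [7, 8];  Q = [1, 2, 5] / [3, 4, 7] / [6, 8];  common shape = (3, 3, 2)

Row-insert the values π_1, π_2, … into P one at a time, bumping the leftmost entry strictly greater than the inserted value down to the next row. The recording tableau Q records, in position (i, j), the step at which that cell was added to P.
  Insert 3 (step 1): P = [3];  Q = [1]
  Insert 7 (step 2): P = [3, 7];  Q = [1, 2]
  Insert 1 (step 3): P = [1, 7] / [3];  Q = [1, 2] / [3]
  Insert 4 (step 4): P = [1, 4] / [3, 7];  Q = [1, 2] / [3, 4]
  Insert 8 (step 5): P = [1, 4, 8] / [3, 7];  Q = [1, 2, 5] / [3, 4]
  Insert 2 (step 6): P = [1, 2, 8] / [3, 4] / [7];  Q = [1, 2, 5] / [3, 4] / [6]
  Insert 6 (step 7): P = [1, 2, 6] / [3, 4, 8] / [7];  Q = [1, 2, 5] / [3, 4, 7] / [6]
  Insert 5 (step 8): P = [1, 2, 5] / [3, 4, 6] / [7, 8];  Q = [1, 2, 5] / [3, 4, 7] / [6, 8]
Final shape: (3, 3, 2).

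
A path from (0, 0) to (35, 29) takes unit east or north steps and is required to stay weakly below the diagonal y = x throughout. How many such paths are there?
Number of paths = 270048001755057904

By the reflection principle (André's argument), the number of monotone paths to (35, 29) with n ≤ m that never go above y = x is C(64, 35) − C(64, 36) = 1388818294740297792 − 1118770292985239888 = 270048001755057904.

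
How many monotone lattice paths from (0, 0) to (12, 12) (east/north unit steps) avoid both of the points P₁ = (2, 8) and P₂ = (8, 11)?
Number of paths = 2300101

Inclusion–exclusion. Total paths: C(24, 12) = 2704156. Through P₁: C(10, 2)·C(14, 10) = 45045. Through P₂: C(19, 8)·C(5, 4) = 377910. Since P₁ is strictly southwest of P₂, a monotone path through both must visit P₁ then P₂; paths through both = C(10, 2)·C(9, 6)·C(5, 4) = 18900. Avoid both = 2704156 − 45045 − 377910 + 18900 = 2300101.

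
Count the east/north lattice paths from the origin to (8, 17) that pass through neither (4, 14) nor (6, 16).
Number of paths = 805716

Inclusion–exclusion. Total paths: C(25, 8) = 1081575. Through P₁: C(18, 4)·C(7, 4) = 107100. Through P₂: C(22, 6)·C(3, 2) = 223839. Since P₁ is strictly southwest of P₂, a monotone path through both must visit P₁ then P₂; paths through both = C(18, 4)·C(4, 2)·C(3, 2) = 55080. Avoid both = 1081575 − 107100 − 223839 + 55080 = 805716.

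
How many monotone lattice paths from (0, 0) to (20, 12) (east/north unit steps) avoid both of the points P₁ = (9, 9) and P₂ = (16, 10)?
Number of paths = 134253535

Inclusion–exclusion. Total paths: C(32, 20) = 225792840. Through P₁: C(18, 9)·C(14, 11) = 17697680. Through P₂: C(26, 16)·C(6, 4) = 79676025. Since P₁ is strictly southwest of P₂, a monotone path through both must visit P₁ then P₂; paths through both = C(18, 9)·C(8, 7)·C(6, 4) = 5834400. Avoid both = 225792840 − 17697680 − 79676025 + 5834400 = 134253535.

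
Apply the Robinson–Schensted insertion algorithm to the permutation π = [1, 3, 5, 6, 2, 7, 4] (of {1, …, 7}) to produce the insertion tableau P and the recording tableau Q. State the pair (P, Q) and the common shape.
P = [1, 2, 4, 6, 7] / [3, 5];  Q = [1, 2, 3, 4, 6] / [5, 7];  common shape = (5, 2)

Row-insert the values π_1, π_2, … into P one at a time, bumping the leftmost entry strictly greater than the inserted value down to the next row. The recording tableau Q records, in position (i, j), the step at which that cell was added to P.
  Insert 1 (step 1): P = [1];  Q = [1]
  Insert 3 (step 2): P = [1, 3];  Q = [1, 2]
  Insert 5 (step 3): P = [1, 3, 5];  Q = [1, 2, 3]
  Insert 6 (step 4): P = [1, 3, 5, 6];  Q = [1, 2, 3, 4]
  Insert 2 (step 5): P = [1, 2, 5, 6] / [3];  Q = [1, 2, 3, 4] / [5]
  Insert 7 (step 6): P = [1, 2, 5, 6, 7] / [3];  Q = [1, 2, 3, 4, 6] / [5]
  Insert 4 (step 7): P = [1, 2, 4, 6, 7] / [3, 5];  Q = [1, 2, 3, 4, 6] / [5, 7]
Final shape: (5, 2).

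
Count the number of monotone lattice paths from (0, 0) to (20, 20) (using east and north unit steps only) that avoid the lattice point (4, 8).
Number of paths = 122787760095

Total paths from (0, 0) to (20, 20): C(40, 20) = 137846528820. Paths through (4, 8): (paths (0, 0) → (4, 8)) × (paths (4, 8) → (20, 20)) = C(12, 4) · C(28, 16) = 495 · 30421755 = 15058768725. Avoidance count = 137846528820 − 15058768725 = 122787760095.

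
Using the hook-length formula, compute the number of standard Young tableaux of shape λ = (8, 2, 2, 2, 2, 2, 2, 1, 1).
# SYT of shape (8, 2, 2, 2, 2, 2, 2, 1, 1) = 86178015

Hook-length formula: f^λ = n! / Π hook(c), product over all cells c of the Young diagram. For λ = (8, 2, 2, 2, 2, 2, 2, 1, 1), n = 22 boxes. Hook lengths by row (left-to-right, top-to-bottom): [16, 13, 6, 5, 4, 3, 2, 1]; [9, 6]; [8, 5]; [7, 4]; [6, 3]; [5, 2]; [4, 1]; [2]; [1]. Product of hooks = 13042778112000. So f^λ = 22! / 13042778112000 = 1124000727777607680000 / 13042778112000 = 86178015.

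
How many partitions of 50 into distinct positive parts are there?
q(50) = 3658

A partition into distinct parts is a strictly decreasing sequence summing to n. The recurrence d(n, m) = d(n, m−1) + d(n−m, m−1) (use part m at most once) with q(n) = d(n, n) gives q(50) = 3658. (Euler's theorem: # distinct-part partitions = # odd-part partitions.)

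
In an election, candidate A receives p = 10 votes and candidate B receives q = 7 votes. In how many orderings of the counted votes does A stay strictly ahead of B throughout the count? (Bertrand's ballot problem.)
Strict-lead orderings = 3432

Total orderings of the 17 votes with 10 for A: C(17, 10) = 19448. By the Bertrand ballot formula (Cycle Lemma / reflection principle), the number of orderings in which A is strictly ahead of B throughout is (p − q)/(p + q) · C(p + q, p) = (10 − 7)/(10 + 7) · 19448 = 3432.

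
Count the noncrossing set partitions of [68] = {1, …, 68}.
C_68 = 86218923998960285726185640663701108500

These noncrossing partitions are counted by the Catalan number C_n = (1/(n + 1)) · C(2n, n). For n = 68: C_68 = (1/69) · C(136, 68) = 5949105755928259715106809205795376486500/69 = 86218923998960285726185640663701108500.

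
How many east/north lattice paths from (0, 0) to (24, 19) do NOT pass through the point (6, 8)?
Number of paths = 696576769980

Total paths from (0, 0) to (24, 19): C(43, 24) = 800472431850. Paths through (6, 8): (paths (0, 0) → (6, 8)) × (paths (6, 8) → (24, 19)) = C(14, 6) · C(29, 18) = 3003 · 34597290 = 103895661870. Avoidance count = 800472431850 − 103895661870 = 696576769980.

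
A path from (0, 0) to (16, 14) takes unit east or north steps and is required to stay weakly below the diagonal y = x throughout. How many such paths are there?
Number of paths = 25662825

By the reflection principle (André's argument), the number of monotone paths to (16, 14) with n ≤ m that never go above y = x is C(30, 16) − C(30, 17) = 145422675 − 119759850 = 25662825.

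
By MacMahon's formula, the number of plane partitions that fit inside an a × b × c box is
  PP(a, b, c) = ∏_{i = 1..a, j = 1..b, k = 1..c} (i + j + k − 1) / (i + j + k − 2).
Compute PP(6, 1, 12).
PP(6, 1, 12) = 18564

Evaluate the triple product over i = 1..6, j = 1..1, k = 1..12. The factors are (2/1) · (3/2) · (4/3) · (5/4) · (6/5) · (7/6) · (8/7) · (9/8) · … (72 factors total). The numerators and denominators telescope so the product is an integer; carrying out the multiplication exactly gives PP(6, 1, 12) = 18564.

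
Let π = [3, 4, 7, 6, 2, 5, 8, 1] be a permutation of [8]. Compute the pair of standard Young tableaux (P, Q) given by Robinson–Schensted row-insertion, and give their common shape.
P = [1, 4, 5, 8] / [2, 6] / [3] / [7];  Q = [1, 2, 3, 7] / [4, 6] / [5] / [8];  common shape = (4, 2, 1, 1)

Row-insert the values π_1, π_2, … into P one at a time, bumping the leftmost entry strictly greater than the inserted value down to the next row. The recording tableau Q records, in position (i, j), the step at which that cell was added to P.
  Insert 3 (step 1): P = [3];  Q = [1]
  Insert 4 (step 2): P = [3, 4];  Q = [1, 2]
  Insert 7 (step 3): P = [3, 4, 7];  Q = [1, 2, 3]
  Insert 6 (step 4): P = [3, 4, 6] / [7];  Q = [1, 2, 3] / [4]
  Insert 2 (step 5): P = [2, 4, 6] / [3] / [7];  Q = [1, 2, 3] / [4] / [5]
  Insert 5 (step 6): P = [2, 4, 5] / [3, 6] / [7];  Q = [1, 2, 3] / [4, 6] / [5]
  Insert 8 (step 7): P = [2, 4, 5, 8] / [3, 6] / [7];  Q = [1, 2, 3, 7] / [4, 6] / [5]
  Insert 1 (step 8): P = [1, 4, 5, 8] / [2, 6] / [3] / [7];  Q = [1, 2, 3, 7] / [4, 6] / [5] / [8]
Final shape: (4, 2, 1, 1).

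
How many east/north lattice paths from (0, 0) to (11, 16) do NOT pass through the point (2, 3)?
Number of paths = 8063695

Total paths from (0, 0) to (11, 16): C(27, 11) = 13037895. Paths through (2, 3): (paths (0, 0) → (2, 3)) × (paths (2, 3) → (11, 16)) = C(5, 2) · C(22, 9) = 10 · 497420 = 4974200. Avoidance count = 13037895 − 4974200 = 8063695.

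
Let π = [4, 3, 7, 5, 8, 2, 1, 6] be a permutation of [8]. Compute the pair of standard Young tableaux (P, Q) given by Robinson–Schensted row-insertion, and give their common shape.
P = [1, 5, 6] / [2, 7, 8] / [3] / [4];  Q = [1, 3, 5] / [2, 4, 8] / [6] / [7];  common shape = (3, 3, 1, 1)

Row-insert the values π_1, π_2, … into P one at a time, bumping the leftmost entry strictly greater than the inserted value down to the next row. The recording tableau Q records, in position (i, j), the step at which that cell was added to P.
  Insert 4 (step 1): P = [4];  Q = [1]
  Insert 3 (step 2): P = [3] / [4];  Q = [1] / [2]
  Insert 7 (step 3): P = [3, 7] / [4];  Q = [1, 3] / [2]
  Insert 5 (step 4): P = [3, 5] / [4, 7];  Q = [1, 3] / [2, 4]
  Insert 8 (step 5): P = [3, 5, 8] / [4, 7];  Q = [1, 3, 5] / [2, 4]
  Insert 2 (step 6): P = [2, 5, 8] / [3, 7] / [4];  Q = [1, 3, 5] / [2, 4] / [6]
  Insert 1 (step 7): P = [1, 5, 8] / [2, 7] / [3] / [4];  Q = [1, 3, 5] / [2, 4] / [6] / [7]
  Insert 6 (step 8): P = [1, 5, 6] / [2, 7, 8] / [3] / [4];  Q = [1, 3, 5] / [2, 4, 8] / [6] / [7]
Final shape: (3, 3, 1, 1).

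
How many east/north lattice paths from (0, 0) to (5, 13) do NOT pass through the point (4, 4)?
Number of paths = 7868

Total paths from (0, 0) to (5, 13): C(18, 5) = 8568. Paths through (4, 4): (paths (0, 0) → (4, 4)) × (paths (4, 4) → (5, 13)) = C(8, 4) · C(10, 1) = 70 · 10 = 700. Avoidance count = 8568 − 700 = 7868.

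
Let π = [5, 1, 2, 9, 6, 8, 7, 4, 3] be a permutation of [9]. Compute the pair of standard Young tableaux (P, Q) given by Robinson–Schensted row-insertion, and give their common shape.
P = [1, 2, 3, 7] / [4, 6] / [5] / [8] / [9];  Q = [1, 3, 4, 6] / [2, 5] / [7] / [8] / [9];  common shape = (4, 2, 1, 1, 1)

Row-insert the values π_1, π_2, … into P one at a time, bumping the leftmost entry strictly greater than the inserted value down to the next row. The recording tableau Q records, in position (i, j), the step at which that cell was added to P.
  Insert 5 (step 1): P = [5];  Q = [1]
  Insert 1 (step 2): P = [1] / [5];  Q = [1] / [2]
  Insert 2 (step 3): P = [1, 2] / [5];  Q = [1, 3] / [2]
  Insert 9 (step 4): P = [1, 2, 9] / [5];  Q = [1, 3, 4] / [2]
  Insert 6 (step 5): P = [1, 2, 6] / [5, 9];  Q = [1, 3, 4] / [2, 5]
  Insert 8 (step 6): P = [1, 2, 6, 8] / [5, 9];  Q = [1, 3, 4, 6] / [2, 5]
  Insert 7 (step 7): P = [1, 2, 6, 7] / [5, 8] / [9];  Q = [1, 3, 4, 6] / [2, 5] / [7]
  Insert 4 (step 8): P = [1, 2, 4, 7] / [5, 6] / [8] / [9];  Q = [1, 3, 4, 6] / [2, 5] / [7] / [8]
  Insert 3 (step 9): P = [1, 2, 3, 7] / [4, 6] / [5] / [8] / [9];  Q = [1, 3, 4, 6] / [2, 5] / [7] / [8] / [9]
Final shape: (4, 2, 1, 1, 1).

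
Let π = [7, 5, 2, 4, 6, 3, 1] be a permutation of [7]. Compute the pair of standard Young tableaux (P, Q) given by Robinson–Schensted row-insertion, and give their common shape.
P = [1, 3, 6] / [2] / [4] / [5] / [7];  Q = [1, 4, 5] / [2] / [3] / [6] / [7];  common shape = (3, 1, 1, 1, 1)

Row-insert the values π_1, π_2, … into P one at a time, bumping the leftmost entry strictly greater than the inserted value down to the next row. The recording tableau Q records, in position (i, j), the step at which that cell was added to P.
  Insert 7 (step 1): P = [7];  Q = [1]
  Insert 5 (step 2): P = [5] / [7];  Q = [1] / [2]
  Insert 2 (step 3): P = [2] / [5] / [7];  Q = [1] / [2] / [3]
  Insert 4 (step 4): P = [2, 4] / [5] / [7];  Q = [1, 4] / [2] / [3]
  Insert 6 (step 5): P = [2, 4, 6] / [5] / [7];  Q = [1, 4, 5] / [2] / [3]
  Insert 3 (step 6): P = [2, 3, 6] / [4] / [5] / [7];  Q = [1, 4, 5] / [2] / [3] / [6]
  Insert 1 (step 7): P = [1, 3, 6] / [2] / [4] / [5] / [7];  Q = [1, 4, 5] / [2] / [3] / [6] / [7]
Final shape: (3, 1, 1, 1, 1).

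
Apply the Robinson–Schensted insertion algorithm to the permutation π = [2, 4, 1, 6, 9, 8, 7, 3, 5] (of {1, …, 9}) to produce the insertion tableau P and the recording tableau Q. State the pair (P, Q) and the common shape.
P = [1, 3, 5, 7] / [2, 4, 6] / [8] / [9];  Q = [1, 2, 4, 5] / [3, 6, 9] / [7] / [8];  common shape = (4, 3, 1, 1)

Row-insert the values π_1, π_2, … into P one at a time, bumping the leftmost entry strictly greater than the inserted value down to the next row. The recording tableau Q records, in position (i, j), the step at which that cell was added to P.
  Insert 2 (step 1): P = [2];  Q = [1]
  Insert 4 (step 2): P = [2, 4];  Q = [1, 2]
  Insert 1 (step 3): P = [1, 4] / [2];  Q = [1, 2] / [3]
  Insert 6 (step 4): P = [1, 4, 6] / [2];  Q = [1, 2, 4] / [3]
  Insert 9 (step 5): P = [1, 4, 6, 9] / [2];  Q = [1, 2, 4, 5] / [3]
  Insert 8 (step 6): P = [1, 4, 6, 8] / [2, 9];  Q = [1, 2, 4, 5] / [3, 6]
  Insert 7 (step 7): P = [1, 4, 6, 7] / [2, 8] / [9];  Q = [1, 2, 4, 5] / [3, 6] / [7]
  Insert 3 (step 8): P = [1, 3, 6, 7] / [2, 4] / [8] / [9];  Q = [1, 2, 4, 5] / [3, 6] / [7] / [8]
  Insert 5 (step 9): P = [1, 3, 5, 7] / [2, 4, 6] / [8] / [9];  Q = [1, 2, 4, 5] / [3, 6, 9] / [7] / [8]
Final shape: (4, 3, 1, 1).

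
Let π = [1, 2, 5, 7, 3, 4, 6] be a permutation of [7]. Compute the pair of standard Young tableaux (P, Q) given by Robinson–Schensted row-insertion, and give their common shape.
P = [1, 2, 3, 4, 6] / [5, 7];  Q = [1, 2, 3, 4, 7] / [5, 6];  common shape = (5, 2)

Row-insert the values π_1, π_2, … into P one at a time, bumping the leftmost entry strictly greater than the inserted value down to the next row. The recording tableau Q records, in position (i, j), the step at which that cell was added to P.
  Insert 1 (step 1): P = [1];  Q = [1]
  Insert 2 (step 2): P = [1, 2];  Q = [1, 2]
  Insert 5 (step 3): P = [1, 2, 5];  Q = [1, 2, 3]
  Insert 7 (step 4): P = [1, 2, 5, 7];  Q = [1, 2, 3, 4]
  Insert 3 (step 5): P = [1, 2, 3, 7] / [5];  Q = [1, 2, 3, 4] / [5]
  Insert 4 (step 6): P = [1, 2, 3, 4] / [5, 7];  Q = [1, 2, 3, 4] / [5, 6]
  Insert 6 (step 7): P = [1, 2, 3, 4, 6] / [5, 7];  Q = [1, 2, 3, 4, 7] / [5, 6]
Final shape: (5, 2).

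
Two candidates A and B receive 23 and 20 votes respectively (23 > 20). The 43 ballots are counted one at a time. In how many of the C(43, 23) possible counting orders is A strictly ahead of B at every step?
Strict-lead orderings = 67016296620

Total orderings of the 43 votes with 23 for A: C(43, 23) = 960566918220. By the Bertrand ballot formula (Cycle Lemma / reflection principle), the number of orderings in which A is strictly ahead of B throughout is (p − q)/(p + q) · C(p + q, p) = (23 − 20)/(23 + 20) · 960566918220 = 67016296620.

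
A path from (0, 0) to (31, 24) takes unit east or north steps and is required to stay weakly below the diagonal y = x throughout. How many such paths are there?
Number of paths = 622147386185325

By the reflection principle (André's argument), the number of monotone paths to (31, 24) with n ≤ m that never go above y = x is C(55, 31) − C(55, 32) = 2488589544741300 − 1866442158555975 = 622147386185325.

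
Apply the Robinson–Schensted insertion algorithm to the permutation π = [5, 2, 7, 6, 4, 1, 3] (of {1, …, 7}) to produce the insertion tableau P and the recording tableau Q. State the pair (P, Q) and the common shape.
P = [1, 3] / [2, 4] / [5, 6] / [7];  Q = [1, 3] / [2, 4] / [5, 7] / [6];  common shape = (2, 2, 2, 1)

Row-insert the values π_1, π_2, … into P one at a time, bumping the leftmost entry strictly greater than the inserted value down to the next row. The recording tableau Q records, in position (i, j), the step at which that cell was added to P.
  Insert 5 (step 1): P = [5];  Q = [1]
  Insert 2 (step 2): P = [2] / [5];  Q = [1] / [2]
  Insert 7 (step 3): P = [2, 7] / [5];  Q = [1, 3] / [2]
  Insert 6 (step 4): P = [2, 6] / [5, 7];  Q = [1, 3] / [2, 4]
  Insert 4 (step 5): P = [2, 4] / [5, 6] / [7];  Q = [1, 3] / [2, 4] / [5]
  Insert 1 (step 6): P = [1, 4] / [2, 6] / [5] / [7];  Q = [1, 3] / [2, 4] / [5] / [6]
  Insert 3 (step 7): P = [1, 3] / [2, 4] / [5, 6] / [7];  Q = [1, 3] / [2, 4] / [5, 7] / [6]
Final shape: (2, 2, 2, 1).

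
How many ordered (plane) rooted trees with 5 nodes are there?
C_4 = 14

These ordered rooted trees are counted by the Catalan number C_n = (1/(n + 1)) · C(2n, n). For n = 4: C_4 = (1/5) · C(8, 4) = 70/5 = 14.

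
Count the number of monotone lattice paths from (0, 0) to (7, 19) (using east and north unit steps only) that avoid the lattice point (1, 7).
Number of paths = 509288

Total paths from (0, 0) to (7, 19): C(26, 7) = 657800. Paths through (1, 7): (paths (0, 0) → (1, 7)) × (paths (1, 7) → (7, 19)) = C(8, 1) · C(18, 6) = 8 · 18564 = 148512. Avoidance count = 657800 − 148512 = 509288.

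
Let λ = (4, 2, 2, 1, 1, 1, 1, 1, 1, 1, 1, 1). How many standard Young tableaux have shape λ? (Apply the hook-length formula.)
# SYT of shape (4, 2, 2, 1, 1, 1, 1, 1, 1, 1, 1, 1) = 24752

Hook-length formula: f^λ = n! / Π hook(c), product over all cells c of the Young diagram. For λ = (4, 2, 2, 1, 1, 1, 1, 1, 1, 1, 1, 1), n = 17 boxes. Hook lengths by row (left-to-right, top-to-bottom): [15, 5, 2, 1]; [12, 2]; [11, 1]; [9]; [8]; [7]; [6]; [5]; [4]; [3]; [2]; [1]. Product of hooks = 14370048000. So f^λ = 17! / 14370048000 = 355687428096000 / 14370048000 = 24752.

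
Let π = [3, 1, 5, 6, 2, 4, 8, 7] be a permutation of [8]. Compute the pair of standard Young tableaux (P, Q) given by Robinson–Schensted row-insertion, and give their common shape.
P = [1, 2, 4, 7] / [3, 5, 6, 8];  Q = [1, 3, 4, 7] / [2, 5, 6, 8];  common shape = (4, 4)

Row-insert the values π_1, π_2, … into P one at a time, bumping the leftmost entry strictly greater than the inserted value down to the next row. The recording tableau Q records, in position (i, j), the step at which that cell was added to P.
  Insert 3 (step 1): P = [3];  Q = [1]
  Insert 1 (step 2): P = [1] / [3];  Q = [1] / [2]
  Insert 5 (step 3): P = [1, 5] / [3];  Q = [1, 3] / [2]
  Insert 6 (step 4): P = [1, 5, 6] / [3];  Q = [1, 3, 4] / [2]
  Insert 2 (step 5): P = [1, 2, 6] / [3, 5];  Q = [1, 3, 4] / [2, 5]
  Insert 4 (step 6): P = [1, 2, 4] / [3, 5, 6];  Q = [1, 3, 4] / [2, 5, 6]
  Insert 8 (step 7): P = [1, 2, 4, 8] / [3, 5, 6];  Q = [1, 3, 4, 7] / [2, 5, 6]
  Insert 7 (step 8): P = [1, 2, 4, 7] / [3, 5, 6, 8];  Q = [1, 3, 4, 7] / [2, 5, 6, 8]
Final shape: (4, 4).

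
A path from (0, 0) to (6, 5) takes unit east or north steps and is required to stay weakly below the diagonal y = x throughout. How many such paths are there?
Number of paths = 132

By the reflection principle (André's argument), the number of monotone paths to (6, 5) with n ≤ m that never go above y = x is C(11, 6) − C(11, 7) = 462 − 330 = 132.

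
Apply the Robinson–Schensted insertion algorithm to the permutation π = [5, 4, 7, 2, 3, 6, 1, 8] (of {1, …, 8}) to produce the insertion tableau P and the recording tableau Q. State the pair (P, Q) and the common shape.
P = [1, 3, 6, 8] / [2, 7] / [4] / [5];  Q = [1, 3, 6, 8] / [2, 5] / [4] / [7];  common shape = (4, 2, 1, 1)

Row-insert the values π_1, π_2, … into P one at a time, bumping the leftmost entry strictly greater than the inserted value down to the next row. The recording tableau Q records, in position (i, j), the step at which that cell was added to P.
  Insert 5 (step 1): P = [5];  Q = [1]
  Insert 4 (step 2): P = [4] / [5];  Q = [1] / [2]
  Insert 7 (step 3): P = [4, 7] / [5];  Q = [1, 3] / [2]
  Insert 2 (step 4): P = [2, 7] / [4] / [5];  Q = [1, 3] / [2] / [4]
  Insert 3 (step 5): P = [2, 3] / [4, 7] / [5];  Q = [1, 3] / [2, 5] / [4]
  Insert 6 (step 6): P = [2, 3, 6] / [4, 7] / [5];  Q = [1, 3, 6] / [2, 5] / [4]
  Insert 1 (step 7): P = [1, 3, 6] / [2, 7] / [4] / [5];  Q = [1, 3, 6] / [2, 5] / [4] / [7]
  Insert 8 (step 8): P = [1, 3, 6, 8] / [2, 7] / [4] / [5];  Q = [1, 3, 6, 8] / [2, 5] / [4] / [7]
Final shape: (4, 2, 1, 1).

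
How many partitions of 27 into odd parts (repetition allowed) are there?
p_odd(27) = 192

Enumerate partitions using only odd parts via the recurrence o(n, m) = o(n, m−2) + o(n−m, m) over odd m, starting from the largest odd part ≤ n. This gives p_odd(27) = 192. (Euler's theorem: equals the count of distinct-part partitions.)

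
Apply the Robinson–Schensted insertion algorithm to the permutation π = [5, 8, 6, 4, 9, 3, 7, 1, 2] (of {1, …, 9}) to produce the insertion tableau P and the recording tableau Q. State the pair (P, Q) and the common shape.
P = [1, 2, 7] / [3, 6] / [4, 9] / [5] / [8];  Q = [1, 2, 5] / [3, 7] / [4, 9] / [6] / [8];  common shape = (3, 2, 2, 1, 1)

Row-insert the values π_1, π_2, … into P one at a time, bumping the leftmost entry strictly greater than the inserted value down to the next row. The recording tableau Q records, in position (i, j), the step at which that cell was added to P.
  Insert 5 (step 1): P = [5];  Q = [1]
  Insert 8 (step 2): P = [5, 8];  Q = [1, 2]
  Insert 6 (step 3): P = [5, 6] / [8];  Q = [1, 2] / [3]
  Insert 4 (step 4): P = [4, 6] / [5] / [8];  Q = [1, 2] / [3] / [4]
  Insert 9 (step 5): P = [4, 6, 9] / [5] / [8];  Q = [1, 2, 5] / [3] / [4]
  Insert 3 (step 6): P = [3, 6, 9] / [4] / [5] / [8];  Q = [1, 2, 5] / [3] / [4] / [6]
  Insert 7 (step 7): P = [3, 6, 7] / [4, 9] / [5] / [8];  Q = [1, 2, 5] / [3, 7] / [4] / [6]
  Insert 1 (step 8): P = [1, 6, 7] / [3, 9] / [4] / [5] / [8];  Q = [1, 2, 5] / [3, 7] / [4] / [6] / [8]
  Insert 2 (step 9): P = [1, 2, 7] / [3, 6] / [4, 9] / [5] / [8];  Q = [1, 2, 5] / [3, 7] / [4, 9] / [6] / [8]
Final shape: (3, 2, 2, 1, 1).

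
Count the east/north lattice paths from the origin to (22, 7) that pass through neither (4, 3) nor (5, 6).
Number of paths = 1298959

Inclusion–exclusion. Total paths: C(29, 22) = 1560780. Through P₁: C(7, 4)·C(22, 18) = 256025. Through P₂: C(11, 5)·C(18, 17) = 8316. Since P₁ is strictly southwest of P₂, a monotone path through both must visit P₁ then P₂; paths through both = C(7, 4)·C(4, 1)·C(18, 17) = 2520. Avoid both = 1560780 − 256025 − 8316 + 2520 = 1298959.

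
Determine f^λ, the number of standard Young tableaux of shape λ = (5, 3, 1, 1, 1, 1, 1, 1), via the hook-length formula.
# SYT of shape (5, 3, 1, 1, 1, 1, 1, 1) = 14014

Hook-length formula: f^λ = n! / Π hook(c), product over all cells c of the Young diagram. For λ = (5, 3, 1, 1, 1, 1, 1, 1), n = 14 boxes. Hook lengths by row (left-to-right, top-to-bottom): [12, 5, 4, 2, 1]; [9, 2, 1]; [6]; [5]; [4]; [3]; [2]; [1]. Product of hooks = 6220800. So f^λ = 14! / 6220800 = 87178291200 / 6220800 = 14014.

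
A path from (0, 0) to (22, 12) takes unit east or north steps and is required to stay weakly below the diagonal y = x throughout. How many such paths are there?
Number of paths = 262256280

By the reflection principle (André's argument), the number of monotone paths to (22, 12) with n ≤ m that never go above y = x is C(34, 22) − C(34, 23) = 548354040 − 286097760 = 262256280.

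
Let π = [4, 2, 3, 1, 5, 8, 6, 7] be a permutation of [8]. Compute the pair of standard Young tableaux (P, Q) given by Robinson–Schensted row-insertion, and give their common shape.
P = [1, 3, 5, 6, 7] / [2, 8] / [4];  Q = [1, 3, 5, 6, 8] / [2, 7] / [4];  common shape = (5, 2, 1)

Row-insert the values π_1, π_2, … into P one at a time, bumping the leftmost entry strictly greater than the inserted value down to the next row. The recording tableau Q records, in position (i, j), the step at which that cell was added to P.
  Insert 4 (step 1): P = [4];  Q = [1]
  Insert 2 (step 2): P = [2] / [4];  Q = [1] / [2]
  Insert 3 (step 3): P = [2, 3] / [4];  Q = [1, 3] / [2]
  Insert 1 (step 4): P = [1, 3] / [2] / [4];  Q = [1, 3] / [2] / [4]
  Insert 5 (step 5): P = [1, 3, 5] / [2] / [4];  Q = [1, 3, 5] / [2] / [4]
  Insert 8 (step 6): P = [1, 3, 5, 8] / [2] / [4];  Q = [1, 3, 5, 6] / [2] / [4]
  Insert 6 (step 7): P = [1, 3, 5, 6] / [2, 8] / [4];  Q = [1, 3, 5, 6] / [2, 7] / [4]
  Insert 7 (step 8): P = [1, 3, 5, 6, 7] / [2, 8] / [4];  Q = [1, 3, 5, 6, 8] / [2, 7] / [4]
Final shape: (5, 2, 1).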